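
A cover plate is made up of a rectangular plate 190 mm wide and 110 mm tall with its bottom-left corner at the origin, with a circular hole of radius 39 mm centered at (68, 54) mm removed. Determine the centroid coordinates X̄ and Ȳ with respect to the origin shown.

Part | A | x̄ᵢ | ȳᵢ | A·x̄ᵢ | A·ȳᵢ
plate | 20900.00 | 95.00 | 55.00 | 1985500.00 | 1149500.00
hole | -4778.36 | 68.00 | 54.00 | -324928.64 | -258031.57
Σ | 16121.64 |  |  | 1660571.36 | 891468.43
X̄ = 1660571.36 / 16121.64 = 103.00 mm
Ȳ = 891468.43 / 16121.64 = 55.30 mm

X̄ = 103.00 mm, Ȳ = 55.30 mm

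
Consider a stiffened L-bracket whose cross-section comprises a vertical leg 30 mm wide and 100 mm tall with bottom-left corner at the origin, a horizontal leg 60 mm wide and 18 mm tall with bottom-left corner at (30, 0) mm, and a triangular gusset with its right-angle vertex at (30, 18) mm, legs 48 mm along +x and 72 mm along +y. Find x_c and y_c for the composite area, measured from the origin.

x_c = 32.59 mm, y_c = 40.00 mm

Part | A | x̄ᵢ | ȳᵢ | A·x̄ᵢ | A·ȳᵢ
vertical leg | 3000.00 | 15.00 | 50.00 | 45000.00 | 150000.00
horizontal leg | 1080.00 | 60.00 | 9.00 | 64800.00 | 9720.00
gusset | 1728.00 | 46.00 | 42.00 | 79488.00 | 72576.00
Σ | 5808.00 |  |  | 189288.00 | 232296.00
x_c = 189288.00 / 5808.00 = 32.59 mm
y_c = 232296.00 / 5808.00 = 40.00 mm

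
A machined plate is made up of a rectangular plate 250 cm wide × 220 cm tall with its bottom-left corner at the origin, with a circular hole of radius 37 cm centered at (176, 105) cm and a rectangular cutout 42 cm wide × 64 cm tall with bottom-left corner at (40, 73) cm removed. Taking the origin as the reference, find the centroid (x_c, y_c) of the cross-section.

Part | A | x̄ᵢ | ȳᵢ | A·x̄ᵢ | A·ȳᵢ
plate | 55000.00 | 125.00 | 110.00 | 6875000.00 | 6050000.00
hole 1 | -4300.84 | 176.00 | 105.00 | -756947.90 | -451588.24
hole 2 | -2688.00 | 61.00 | 105.00 | -163968.00 | -282240.00
Σ | 48011.16 |  |  | 5954084.10 | 5316171.76
x_c = 5954084.10 / 48011.16 = 124.01 cm
y_c = 5316171.76 / 48011.16 = 110.73 cm

x_c = 124.01 cm, y_c = 110.73 cm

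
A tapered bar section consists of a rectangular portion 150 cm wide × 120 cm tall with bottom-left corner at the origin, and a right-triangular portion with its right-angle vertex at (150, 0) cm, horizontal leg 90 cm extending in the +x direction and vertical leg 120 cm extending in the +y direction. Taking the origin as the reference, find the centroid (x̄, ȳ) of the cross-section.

rectangular portion: A = 150 × 120 = 18000.00, centroid at (75.00, 60.00).
triangular portion: A = ½·90·120 = 5400.00, centroid at (180.00, 40.00).
ΣA = 23400.00 cm²
ΣAx̄ = (18000.00)(75.00) + (5400.00)(180.00) = 2322000.00 cm³
ΣAȳ = (18000.00)(60.00) + (5400.00)(40.00) = 1296000.00 cm³
x̄ = 2322000.00 / 23400.00 = 99.23 cm
ȳ = 1296000.00 / 23400.00 = 55.38 cm

x̄ = 99.23 cm, ȳ = 55.38 cm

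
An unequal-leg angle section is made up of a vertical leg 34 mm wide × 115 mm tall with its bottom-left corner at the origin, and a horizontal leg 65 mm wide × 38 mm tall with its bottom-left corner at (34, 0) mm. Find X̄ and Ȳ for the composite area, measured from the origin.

vertical leg: A = 34 × 115 = 3910.00, centroid at (17.00, 57.50).
horizontal leg: A = 65 × 38 = 2470.00, centroid at (66.50, 19.00).
ΣA = 6380.00 mm², ΣAX̄ = 230725.00 mm³, ΣAȲ = 271755.00 mm³.
X̄ = 230725.00/6380.00 = 36.16 mm; Ȳ = 271755.00/6380.00 = 42.59 mm.

X̄ = 36.16 mm, Ȳ = 42.59 mm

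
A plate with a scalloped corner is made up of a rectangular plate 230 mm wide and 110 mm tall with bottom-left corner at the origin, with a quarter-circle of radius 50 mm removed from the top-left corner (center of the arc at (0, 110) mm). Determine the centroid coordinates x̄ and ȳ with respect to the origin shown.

x̄ = 122.89 mm, ȳ = 52.16 mm

Part | A | x̄ᵢ | ȳᵢ | A·x̄ᵢ | A·ȳᵢ
plate | 25300.00 | 115.00 | 55.00 | 2909500.00 | 1391500.00
removed quarter-circle | -1963.50 | 21.22 | 88.78 | -41666.67 | -174317.83
Σ | 23336.50 |  |  | 2867833.33 | 1217182.17
x̄ = 2867833.33 / 23336.50 = 122.89 mm
ȳ = 1217182.17 / 23336.50 = 52.16 mm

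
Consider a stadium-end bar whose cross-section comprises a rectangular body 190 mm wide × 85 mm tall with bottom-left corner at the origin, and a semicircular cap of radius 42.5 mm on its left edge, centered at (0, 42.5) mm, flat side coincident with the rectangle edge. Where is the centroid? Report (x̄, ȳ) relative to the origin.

rectangular body: A = 190 × 85 = 16150.00, centroid at (95.00, 42.50).
semicircular end: A = ½π·42.5² = 2837.25, centroid at (-18.04, 42.50).
ΣA = 18987.25 mm²
ΣAx̄ = (16150.00)(95.00) + (2837.25)(-18.04) = 1483072.92 mm³
ΣAȳ = (16150.00)(42.50) + (2837.25)(42.50) = 806958.16 mm³
x̄ = 1483072.92 / 18987.25 = 78.11 mm
ȳ = 806958.16 / 18987.25 = 42.50 mm

x̄ = 78.11 mm, ȳ = 42.50 mm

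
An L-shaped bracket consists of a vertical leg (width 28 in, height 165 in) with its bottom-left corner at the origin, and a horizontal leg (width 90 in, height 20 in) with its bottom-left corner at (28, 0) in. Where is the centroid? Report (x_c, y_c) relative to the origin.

vertical leg: A = 28 × 165 = 4620.00, centroid at (14.00, 82.50).
horizontal leg: A = 90 × 20 = 1800.00, centroid at (73.00, 10.00).
ΣA = 6420.00 in², ΣAx_c = 196080.00 in³, ΣAy_c = 399150.00 in³.
x_c = 196080.00/6420.00 = 30.54 in; y_c = 399150.00/6420.00 = 62.17 in.

x_c = 30.54 in, y_c = 62.17 in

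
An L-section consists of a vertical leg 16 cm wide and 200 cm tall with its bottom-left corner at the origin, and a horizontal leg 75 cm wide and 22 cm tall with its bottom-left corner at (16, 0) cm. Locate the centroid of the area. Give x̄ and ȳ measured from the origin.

x̄ = 23.48 cm, ȳ = 69.72 cm

vertical leg: A = 16 × 200 = 3200.00, centroid at (8.00, 100.00).
horizontal leg: A = 75 × 22 = 1650.00, centroid at (53.50, 11.00).
ΣA = 4850.00 cm²
ΣAx̄ = (3200.00)(8.00) + (1650.00)(53.50) = 113875.00 cm³
ΣAȳ = (3200.00)(100.00) + (1650.00)(11.00) = 338150.00 cm³
x̄ = 113875.00 / 4850.00 = 23.48 cm
ȳ = 338150.00 / 4850.00 = 69.72 cm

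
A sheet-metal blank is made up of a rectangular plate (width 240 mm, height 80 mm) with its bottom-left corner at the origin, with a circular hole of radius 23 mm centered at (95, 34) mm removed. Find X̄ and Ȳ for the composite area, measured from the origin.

plate: A = 240 × 80 = 19200.00, centroid at (120.00, 40.00).
hole: A = −π·23² = -1661.90, centroid at (95.00, 34.00).
ΣA = 17538.10 mm²
ΣAX̄ = (19200.00)(120.00) + (-1661.90)(95.00) = 2146119.26 mm³
ΣAȲ = (19200.00)(40.00) + (-1661.90)(34.00) = 711495.31 mm³
X̄ = 2146119.26 / 17538.10 = 122.37 mm
Ȳ = 711495.31 / 17538.10 = 40.57 mm

X̄ = 122.37 mm, Ȳ = 40.57 mm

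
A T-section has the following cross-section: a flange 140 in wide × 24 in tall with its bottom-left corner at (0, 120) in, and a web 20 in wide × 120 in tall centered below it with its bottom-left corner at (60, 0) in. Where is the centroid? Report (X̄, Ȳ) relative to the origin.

X̄ = 70.00 in, Ȳ = 102.00 in

web: A = 20 × 120 = 2400.00, centroid at (70.00, 60.00).
flange: A = 140 × 24 = 3360.00, centroid at (70.00, 132.00).
ΣA = 5760.00 in²
ΣAX̄ = (2400.00)(70.00) + (3360.00)(70.00) = 403200.00 in³
ΣAȲ = (2400.00)(60.00) + (3360.00)(132.00) = 587520.00 in³
X̄ = 403200.00 / 5760.00 = 70.00 in
Ȳ = 587520.00 / 5760.00 = 102.00 in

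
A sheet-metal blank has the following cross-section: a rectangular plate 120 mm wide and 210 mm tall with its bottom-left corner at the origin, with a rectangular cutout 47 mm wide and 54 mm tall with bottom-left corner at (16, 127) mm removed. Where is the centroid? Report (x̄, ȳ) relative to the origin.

x̄ = 62.30 mm, ȳ = 99.51 mm

plate: A = 120 × 210 = 25200.00, centroid at (60.00, 105.00).
hole: A = −(47 × 54) = -2538.00, centroid at (39.50, 154.00).
ΣA = 22662.00 mm², ΣAx̄ = 1411749.00 mm³, ΣAȳ = 2255148.00 mm³.
x̄ = 1411749.00/22662.00 = 62.30 mm; ȳ = 2255148.00/22662.00 = 99.51 mm.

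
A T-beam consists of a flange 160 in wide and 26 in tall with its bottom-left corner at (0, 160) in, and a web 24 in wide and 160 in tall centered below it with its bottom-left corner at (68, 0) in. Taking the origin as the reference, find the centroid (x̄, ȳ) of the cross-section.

web: A = 24 × 160 = 3840.00, centroid at (80.00, 80.00).
flange: A = 160 × 26 = 4160.00, centroid at (80.00, 173.00).
ΣA = 8000.00 in², ΣAx̄ = 640000.00 in³, ΣAȳ = 1026880.00 in³.
x̄ = 640000.00/8000.00 = 80.00 in; ȳ = 1026880.00/8000.00 = 128.36 in.

x̄ = 80.00 in, ȳ = 128.36 in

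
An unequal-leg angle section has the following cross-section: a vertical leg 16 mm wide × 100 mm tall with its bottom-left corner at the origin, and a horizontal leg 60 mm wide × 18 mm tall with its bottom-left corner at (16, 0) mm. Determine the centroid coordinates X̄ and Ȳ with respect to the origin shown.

X̄ = 23.31 mm, Ȳ = 33.48 mm

Part | A | x̄ᵢ | ȳᵢ | A·x̄ᵢ | A·ȳᵢ
vertical leg | 1600.00 | 8.00 | 50.00 | 12800.00 | 80000.00
horizontal leg | 1080.00 | 46.00 | 9.00 | 49680.00 | 9720.00
Σ | 2680.00 |  |  | 62480.00 | 89720.00
X̄ = 62480.00 / 2680.00 = 23.31 mm
Ȳ = 89720.00 / 2680.00 = 33.48 mm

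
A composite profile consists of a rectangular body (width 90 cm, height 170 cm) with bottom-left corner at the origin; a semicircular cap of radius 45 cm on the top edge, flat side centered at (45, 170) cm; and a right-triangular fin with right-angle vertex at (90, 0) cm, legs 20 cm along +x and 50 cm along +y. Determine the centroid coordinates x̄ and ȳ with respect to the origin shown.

rectangular body: A = 90 × 170 = 15300.00, centroid at (45.00, 85.00).
semicircular top: A = ½π·45² = 3180.86, centroid at (45.00, 189.10).
triangular fin: A = ½·20·50 = 500.00, centroid at (96.67, 16.67).
ΣA = 18980.86 cm², ΣAx̄ = 879972.15 cm³, ΣAȳ = 1910329.97 cm³.
x̄ = 879972.15/18980.86 = 46.36 cm; ȳ = 1910329.97/18980.86 = 100.65 cm.

x̄ = 46.36 cm, ȳ = 100.65 cm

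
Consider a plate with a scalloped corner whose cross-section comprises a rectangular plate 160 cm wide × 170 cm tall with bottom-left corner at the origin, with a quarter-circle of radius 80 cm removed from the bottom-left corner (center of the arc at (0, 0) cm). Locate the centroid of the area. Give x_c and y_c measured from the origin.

plate: A = 160 × 170 = 27200.00, centroid at (80.00, 85.00).
removed quarter-circle: A = −¼π·80² = -5026.55, centroid at (33.95, 33.95).
ΣA = 22173.45 cm², ΣAx_c = 2005333.33 cm³, ΣAy_c = 2141333.33 cm³.
x_c = 2005333.33/22173.45 = 90.44 cm; y_c = 2141333.33/22173.45 = 96.57 cm.

x_c = 90.44 cm, y_c = 96.57 cm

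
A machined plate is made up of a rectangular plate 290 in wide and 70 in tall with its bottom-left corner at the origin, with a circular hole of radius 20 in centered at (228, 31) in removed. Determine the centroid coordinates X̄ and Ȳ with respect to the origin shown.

plate: A = 290 × 70 = 20300.00, centroid at (145.00, 35.00).
hole: A = −π·20² = -1256.64, centroid at (228.00, 31.00).
ΣA = 19043.36 in², ΣAX̄ = 2656986.75 in³, ΣAȲ = 671544.25 in³.
X̄ = 2656986.75/19043.36 = 139.52 in; Ȳ = 671544.25/19043.36 = 35.26 in.

X̄ = 139.52 in, Ȳ = 35.26 in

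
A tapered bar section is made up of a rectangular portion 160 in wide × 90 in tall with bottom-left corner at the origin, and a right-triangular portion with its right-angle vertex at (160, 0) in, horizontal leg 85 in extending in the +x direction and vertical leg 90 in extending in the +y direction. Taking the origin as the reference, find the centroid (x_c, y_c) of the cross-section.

Part | A | x̄ᵢ | ȳᵢ | A·x̄ᵢ | A·ȳᵢ
rectangular portion | 14400.00 | 80.00 | 45.00 | 1152000.00 | 648000.00
triangular portion | 3825.00 | 188.33 | 30.00 | 720375.00 | 114750.00
Σ | 18225.00 |  |  | 1872375.00 | 762750.00
x_c = 1872375.00 / 18225.00 = 102.74 in
y_c = 762750.00 / 18225.00 = 41.85 in

x_c = 102.74 in, y_c = 41.85 in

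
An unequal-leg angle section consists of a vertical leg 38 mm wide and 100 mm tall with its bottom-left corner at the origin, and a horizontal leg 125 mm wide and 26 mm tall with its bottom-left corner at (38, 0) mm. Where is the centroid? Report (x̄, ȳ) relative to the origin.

vertical leg: A = 38 × 100 = 3800.00, centroid at (19.00, 50.00).
horizontal leg: A = 125 × 26 = 3250.00, centroid at (100.50, 13.00).
ΣA = 7050.00 mm², ΣAx̄ = 398825.00 mm³, ΣAȳ = 232250.00 mm³.
x̄ = 398825.00/7050.00 = 56.57 mm; ȳ = 232250.00/7050.00 = 32.94 mm.

x̄ = 56.57 mm, ȳ = 32.94 mm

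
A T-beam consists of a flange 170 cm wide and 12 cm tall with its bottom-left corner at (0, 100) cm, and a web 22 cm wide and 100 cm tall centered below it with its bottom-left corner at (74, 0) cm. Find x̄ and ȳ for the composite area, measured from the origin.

x̄ = 85.00 cm, ȳ = 76.94 cm

web: A = 22 × 100 = 2200.00, centroid at (85.00, 50.00).
flange: A = 170 × 12 = 2040.00, centroid at (85.00, 106.00).
ΣA = 4240.00 cm², ΣAx̄ = 360400.00 cm³, ΣAȳ = 326240.00 cm³.
x̄ = 360400.00/4240.00 = 85.00 cm; ȳ = 326240.00/4240.00 = 76.94 cm.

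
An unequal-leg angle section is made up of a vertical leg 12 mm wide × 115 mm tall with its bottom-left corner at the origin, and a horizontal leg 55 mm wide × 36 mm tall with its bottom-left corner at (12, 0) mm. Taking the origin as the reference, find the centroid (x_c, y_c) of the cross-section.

vertical leg: A = 12 × 115 = 1380.00, centroid at (6.00, 57.50).
horizontal leg: A = 55 × 36 = 1980.00, centroid at (39.50, 18.00).
ΣA = 3360.00 mm², ΣAx_c = 86490.00 mm³, ΣAy_c = 114990.00 mm³.
x_c = 86490.00/3360.00 = 25.74 mm; y_c = 114990.00/3360.00 = 34.22 mm.

x_c = 25.74 mm, y_c = 34.22 mm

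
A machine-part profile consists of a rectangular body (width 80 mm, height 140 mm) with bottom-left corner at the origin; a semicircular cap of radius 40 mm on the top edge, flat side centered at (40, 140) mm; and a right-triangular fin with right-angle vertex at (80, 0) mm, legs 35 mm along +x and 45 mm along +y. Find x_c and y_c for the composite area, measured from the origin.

x_c = 42.81 mm, y_c = 82.09 mm

rectangular body: A = 80 × 140 = 11200.00, centroid at (40.00, 70.00).
semicircular top: A = ½π·40² = 2513.27, centroid at (40.00, 156.98).
triangular fin: A = ½·35·45 = 787.50, centroid at (91.67, 15.00).
ΣA = 14500.77 mm²
ΣAx_c = (11200.00)(40.00) + (2513.27)(40.00) + (787.50)(91.67) = 620718.46 mm³
ΣAy_c = (11200.00)(70.00) + (2513.27)(156.98) + (787.50)(15.00) = 1190337.54 mm³
x_c = 620718.46 / 14500.77 = 42.81 mm
y_c = 1190337.54 / 14500.77 = 82.09 mm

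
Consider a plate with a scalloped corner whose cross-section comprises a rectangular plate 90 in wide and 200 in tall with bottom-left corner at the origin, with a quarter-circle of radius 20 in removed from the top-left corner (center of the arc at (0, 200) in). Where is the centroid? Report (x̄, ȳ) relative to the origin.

x̄ = 45.65 in, ȳ = 98.37 in

Part | A | x̄ᵢ | ȳᵢ | A·x̄ᵢ | A·ȳᵢ
plate | 18000.00 | 45.00 | 100.00 | 810000.00 | 1800000.00
removed quarter-circle | -314.16 | 8.49 | 191.51 | -2666.67 | -60165.19
Σ | 17685.84 |  |  | 807333.33 | 1739834.81
x̄ = 807333.33 / 17685.84 = 45.65 in
ȳ = 1739834.81 / 17685.84 = 98.37 in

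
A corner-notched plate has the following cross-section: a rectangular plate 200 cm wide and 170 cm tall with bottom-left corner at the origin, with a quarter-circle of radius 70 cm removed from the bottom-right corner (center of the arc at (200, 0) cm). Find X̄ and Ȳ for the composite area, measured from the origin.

X̄ = 91.03 cm, Ȳ = 92.06 cm

Part | A | x̄ᵢ | ȳᵢ | A·x̄ᵢ | A·ȳᵢ
plate | 34000.00 | 100.00 | 85.00 | 3400000.00 | 2890000.00
removed quarter-circle | -3848.45 | 170.29 | 29.71 | -655356.87 | -114333.33
Σ | 30151.55 |  |  | 2744643.13 | 2775666.67
X̄ = 2744643.13 / 30151.55 = 91.03 cm
Ȳ = 2775666.67 / 30151.55 = 92.06 cm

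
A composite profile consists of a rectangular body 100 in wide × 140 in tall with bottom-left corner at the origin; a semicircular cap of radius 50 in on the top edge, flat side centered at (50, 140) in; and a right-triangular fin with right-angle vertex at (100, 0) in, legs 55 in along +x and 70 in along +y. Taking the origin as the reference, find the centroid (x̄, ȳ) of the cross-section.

rectangular body: A = 100 × 140 = 14000.00, centroid at (50.00, 70.00).
semicircular top: A = ½π·50² = 3926.99, centroid at (50.00, 161.22).
triangular fin: A = ½·55·70 = 1925.00, centroid at (118.33, 23.33).
ΣA = 19851.99 in²
ΣAx̄ = (14000.00)(50.00) + (3926.99)(50.00) + (1925.00)(118.33) = 1124141.21 in³
ΣAȳ = (14000.00)(70.00) + (3926.99)(161.22) + (1925.00)(23.33) = 1658028.71 in³
x̄ = 1124141.21 / 19851.99 = 56.63 in
ȳ = 1658028.71 / 19851.99 = 83.52 in

x̄ = 56.63 in, ȳ = 83.52 in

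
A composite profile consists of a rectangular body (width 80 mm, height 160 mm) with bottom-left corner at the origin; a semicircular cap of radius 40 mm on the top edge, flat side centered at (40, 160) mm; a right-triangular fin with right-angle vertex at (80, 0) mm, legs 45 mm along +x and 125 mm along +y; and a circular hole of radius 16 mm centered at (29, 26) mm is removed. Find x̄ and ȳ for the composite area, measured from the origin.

rectangular body: A = 80 × 160 = 12800.00, centroid at (40.00, 80.00).
semicircular top: A = ½π·40² = 2513.27, centroid at (40.00, 176.98).
triangular fin: A = ½·45·125 = 2812.50, centroid at (95.00, 41.67).
hole: A = −π·16² = -804.25, centroid at (29.00, 26.00).
ΣA = 17321.53 mm², ΣAx̄ = 856395.28 mm³, ΣAȳ = 1565067.59 mm³.
x̄ = 856395.28/17321.53 = 49.44 mm; ȳ = 1565067.59/17321.53 = 90.35 mm.

x̄ = 49.44 mm, ȳ = 90.35 mm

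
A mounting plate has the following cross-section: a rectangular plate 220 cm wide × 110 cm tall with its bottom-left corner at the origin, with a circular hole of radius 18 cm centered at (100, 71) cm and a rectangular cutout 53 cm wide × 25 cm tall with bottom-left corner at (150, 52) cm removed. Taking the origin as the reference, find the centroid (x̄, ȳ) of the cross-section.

x̄ = 106.43 cm, ȳ = 53.68 cm

plate: A = 220 × 110 = 24200.00, centroid at (110.00, 55.00).
hole 1: A = −π·18² = -1017.88, centroid at (100.00, 71.00).
hole 2: A = −(53 × 25) = -1325.00, centroid at (176.50, 64.50).
ΣA = 21857.12 cm²
ΣAx̄ = (24200.00)(110.00) + (-1017.88)(100.00) + (-1325.00)(176.50) = 2326349.90 cm³
ΣAȳ = (24200.00)(55.00) + (-1017.88)(71.00) + (-1325.00)(64.50) = 1173268.30 cm³
x̄ = 2326349.90 / 21857.12 = 106.43 cm
ȳ = 1173268.30 / 21857.12 = 53.68 cm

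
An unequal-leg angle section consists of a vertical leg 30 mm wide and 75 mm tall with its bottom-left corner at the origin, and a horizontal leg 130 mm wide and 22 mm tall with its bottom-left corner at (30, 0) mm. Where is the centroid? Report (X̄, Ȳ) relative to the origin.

Part | A | x̄ᵢ | ȳᵢ | A·x̄ᵢ | A·ȳᵢ
vertical leg | 2250.00 | 15.00 | 37.50 | 33750.00 | 84375.00
horizontal leg | 2860.00 | 95.00 | 11.00 | 271700.00 | 31460.00
Σ | 5110.00 |  |  | 305450.00 | 115835.00
X̄ = 305450.00 / 5110.00 = 59.77 mm
Ȳ = 115835.00 / 5110.00 = 22.67 mm

X̄ = 59.77 mm, Ȳ = 22.67 mm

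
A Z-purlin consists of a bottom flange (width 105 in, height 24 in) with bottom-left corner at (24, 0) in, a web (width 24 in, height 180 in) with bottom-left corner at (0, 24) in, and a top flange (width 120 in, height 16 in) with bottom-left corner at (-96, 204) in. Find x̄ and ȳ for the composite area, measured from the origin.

x̄ = 20.03 in, ȳ = 106.14 in

bottom flange: A = 105 × 24 = 2520.00, centroid at (76.50, 12.00).
web: A = 24 × 180 = 4320.00, centroid at (12.00, 114.00).
top flange: A = 120 × 16 = 1920.00, centroid at (-36.00, 212.00).
ΣA = 8760.00 in²
ΣAx̄ = (2520.00)(76.50) + (4320.00)(12.00) + (1920.00)(-36.00) = 175500.00 in³
ΣAȳ = (2520.00)(12.00) + (4320.00)(114.00) + (1920.00)(212.00) = 929760.00 in³
x̄ = 175500.00 / 8760.00 = 20.03 in
ȳ = 929760.00 / 8760.00 = 106.14 in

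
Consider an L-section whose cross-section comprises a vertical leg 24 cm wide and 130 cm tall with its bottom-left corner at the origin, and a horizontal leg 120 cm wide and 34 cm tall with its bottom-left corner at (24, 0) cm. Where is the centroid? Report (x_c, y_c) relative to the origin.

x_c = 52.80 cm, y_c = 37.80 cm

Part | A | x̄ᵢ | ȳᵢ | A·x̄ᵢ | A·ȳᵢ
vertical leg | 3120.00 | 12.00 | 65.00 | 37440.00 | 202800.00
horizontal leg | 4080.00 | 84.00 | 17.00 | 342720.00 | 69360.00
Σ | 7200.00 |  |  | 380160.00 | 272160.00
x_c = 380160.00 / 7200.00 = 52.80 cm
y_c = 272160.00 / 7200.00 = 37.80 cm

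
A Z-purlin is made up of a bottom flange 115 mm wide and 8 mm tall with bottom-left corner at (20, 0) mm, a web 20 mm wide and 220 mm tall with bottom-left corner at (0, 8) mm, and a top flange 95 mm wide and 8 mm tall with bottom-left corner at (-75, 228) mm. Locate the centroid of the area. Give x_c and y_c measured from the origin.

Part | A | x̄ᵢ | ȳᵢ | A·x̄ᵢ | A·ȳᵢ
bottom flange | 920.00 | 77.50 | 4.00 | 71300.00 | 3680.00
web | 4400.00 | 10.00 | 118.00 | 44000.00 | 519200.00
top flange | 760.00 | -27.50 | 232.00 | -20900.00 | 176320.00
Σ | 6080.00 |  |  | 94400.00 | 699200.00
x_c = 94400.00 / 6080.00 = 15.53 mm
y_c = 699200.00 / 6080.00 = 115.00 mm

x_c = 15.53 mm, y_c = 115.00 mm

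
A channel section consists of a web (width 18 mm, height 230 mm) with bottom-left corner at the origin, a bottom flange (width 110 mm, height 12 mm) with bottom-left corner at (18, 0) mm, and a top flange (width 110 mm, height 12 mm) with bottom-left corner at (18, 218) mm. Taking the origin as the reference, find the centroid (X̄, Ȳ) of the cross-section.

X̄ = 33.92 mm, Ȳ = 115.00 mm

Part | A | x̄ᵢ | ȳᵢ | A·x̄ᵢ | A·ȳᵢ
web | 4140.00 | 9.00 | 115.00 | 37260.00 | 476100.00
bottom flange | 1320.00 | 73.00 | 6.00 | 96360.00 | 7920.00
top flange | 1320.00 | 73.00 | 224.00 | 96360.00 | 295680.00
Σ | 6780.00 |  |  | 229980.00 | 779700.00
X̄ = 229980.00 / 6780.00 = 33.92 mm
Ȳ = 779700.00 / 6780.00 = 115.00 mm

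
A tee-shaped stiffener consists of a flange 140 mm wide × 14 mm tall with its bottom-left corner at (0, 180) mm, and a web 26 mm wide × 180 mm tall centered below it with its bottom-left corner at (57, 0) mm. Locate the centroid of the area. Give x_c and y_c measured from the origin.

web: A = 26 × 180 = 4680.00, centroid at (70.00, 90.00).
flange: A = 140 × 14 = 1960.00, centroid at (70.00, 187.00).
ΣA = 6640.00 mm², ΣAx_c = 464800.00 mm³, ΣAy_c = 787720.00 mm³.
x_c = 464800.00/6640.00 = 70.00 mm; y_c = 787720.00/6640.00 = 118.63 mm.

x_c = 70.00 mm, y_c = 118.63 mm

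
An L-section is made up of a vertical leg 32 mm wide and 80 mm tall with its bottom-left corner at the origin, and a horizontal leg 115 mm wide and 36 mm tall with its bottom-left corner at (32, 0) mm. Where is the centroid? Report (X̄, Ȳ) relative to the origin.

X̄ = 61.42 mm, Ȳ = 26.41 mm

vertical leg: A = 32 × 80 = 2560.00, centroid at (16.00, 40.00).
horizontal leg: A = 115 × 36 = 4140.00, centroid at (89.50, 18.00).
ΣA = 6700.00 mm²
ΣAX̄ = (2560.00)(16.00) + (4140.00)(89.50) = 411490.00 mm³
ΣAȲ = (2560.00)(40.00) + (4140.00)(18.00) = 176920.00 mm³
X̄ = 411490.00 / 6700.00 = 61.42 mm
Ȳ = 176920.00 / 6700.00 = 26.41 mm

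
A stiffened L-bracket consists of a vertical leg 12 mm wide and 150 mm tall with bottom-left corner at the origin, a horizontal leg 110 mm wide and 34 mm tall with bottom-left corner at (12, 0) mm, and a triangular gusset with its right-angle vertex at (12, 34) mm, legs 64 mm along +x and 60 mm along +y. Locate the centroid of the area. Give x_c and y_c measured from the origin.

Part | A | x̄ᵢ | ȳᵢ | A·x̄ᵢ | A·ȳᵢ
vertical leg | 1800.00 | 6.00 | 75.00 | 10800.00 | 135000.00
horizontal leg | 3740.00 | 67.00 | 17.00 | 250580.00 | 63580.00
gusset | 1920.00 | 33.33 | 54.00 | 64000.00 | 103680.00
Σ | 7460.00 |  |  | 325380.00 | 302260.00
x_c = 325380.00 / 7460.00 = 43.62 mm
y_c = 302260.00 / 7460.00 = 40.52 mm

x_c = 43.62 mm, y_c = 40.52 mm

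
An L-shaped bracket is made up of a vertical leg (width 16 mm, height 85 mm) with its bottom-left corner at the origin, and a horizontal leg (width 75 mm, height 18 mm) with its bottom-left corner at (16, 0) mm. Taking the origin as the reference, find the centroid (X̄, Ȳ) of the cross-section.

Part | A | x̄ᵢ | ȳᵢ | A·x̄ᵢ | A·ȳᵢ
vertical leg | 1360.00 | 8.00 | 42.50 | 10880.00 | 57800.00
horizontal leg | 1350.00 | 53.50 | 9.00 | 72225.00 | 12150.00
Σ | 2710.00 |  |  | 83105.00 | 69950.00
X̄ = 83105.00 / 2710.00 = 30.67 mm
Ȳ = 69950.00 / 2710.00 = 25.81 mm

X̄ = 30.67 mm, Ȳ = 25.81 mm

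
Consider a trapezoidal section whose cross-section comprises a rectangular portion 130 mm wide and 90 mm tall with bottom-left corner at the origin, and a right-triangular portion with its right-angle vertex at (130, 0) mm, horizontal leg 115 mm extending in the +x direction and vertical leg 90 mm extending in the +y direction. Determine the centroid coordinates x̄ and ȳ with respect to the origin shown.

Part | A | x̄ᵢ | ȳᵢ | A·x̄ᵢ | A·ȳᵢ
rectangular portion | 11700.00 | 65.00 | 45.00 | 760500.00 | 526500.00
triangular portion | 5175.00 | 168.33 | 30.00 | 871125.00 | 155250.00
Σ | 16875.00 |  |  | 1631625.00 | 681750.00
x̄ = 1631625.00 / 16875.00 = 96.69 mm
ȳ = 681750.00 / 16875.00 = 40.40 mm

x̄ = 96.69 mm, ȳ = 40.40 mm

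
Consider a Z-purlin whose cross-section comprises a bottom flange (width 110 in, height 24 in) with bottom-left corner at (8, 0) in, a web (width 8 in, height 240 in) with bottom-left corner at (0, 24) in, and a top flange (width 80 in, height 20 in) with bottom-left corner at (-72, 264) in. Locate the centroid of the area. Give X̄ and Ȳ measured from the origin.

bottom flange: A = 110 × 24 = 2640.00, centroid at (63.00, 12.00).
web: A = 8 × 240 = 1920.00, centroid at (4.00, 144.00).
top flange: A = 80 × 20 = 1600.00, centroid at (-32.00, 274.00).
ΣA = 6160.00 in², ΣAX̄ = 122800.00 in³, ΣAȲ = 746560.00 in³.
X̄ = 122800.00/6160.00 = 19.94 in; Ȳ = 746560.00/6160.00 = 121.19 in.

X̄ = 19.94 in, Ȳ = 121.19 in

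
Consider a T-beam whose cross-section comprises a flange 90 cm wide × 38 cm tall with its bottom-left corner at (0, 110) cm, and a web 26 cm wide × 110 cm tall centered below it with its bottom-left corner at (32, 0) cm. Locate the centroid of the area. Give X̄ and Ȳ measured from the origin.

X̄ = 45.00 cm, Ȳ = 95.30 cm

Part | A | x̄ᵢ | ȳᵢ | A·x̄ᵢ | A·ȳᵢ
web | 2860.00 | 45.00 | 55.00 | 128700.00 | 157300.00
flange | 3420.00 | 45.00 | 129.00 | 153900.00 | 441180.00
Σ | 6280.00 |  |  | 282600.00 | 598480.00
X̄ = 282600.00 / 6280.00 = 45.00 cm
Ȳ = 598480.00 / 6280.00 = 95.30 cm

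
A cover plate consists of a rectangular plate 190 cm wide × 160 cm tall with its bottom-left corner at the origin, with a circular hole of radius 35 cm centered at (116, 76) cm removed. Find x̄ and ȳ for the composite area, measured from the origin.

x̄ = 91.96 cm, ȳ = 80.58 cm

Part | A | x̄ᵢ | ȳᵢ | A·x̄ᵢ | A·ȳᵢ
plate | 30400.00 | 95.00 | 80.00 | 2888000.00 | 2432000.00
hole | -3848.45 | 116.00 | 76.00 | -446420.32 | -292482.28
Σ | 26551.55 |  |  | 2441579.68 | 2139517.72
x̄ = 2441579.68 / 26551.55 = 91.96 cm
ȳ = 2139517.72 / 26551.55 = 80.58 cm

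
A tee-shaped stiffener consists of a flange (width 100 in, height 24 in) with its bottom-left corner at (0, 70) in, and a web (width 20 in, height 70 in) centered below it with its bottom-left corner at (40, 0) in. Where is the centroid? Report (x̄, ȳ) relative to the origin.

web: A = 20 × 70 = 1400.00, centroid at (50.00, 35.00).
flange: A = 100 × 24 = 2400.00, centroid at (50.00, 82.00).
ΣA = 3800.00 in², ΣAx̄ = 190000.00 in³, ΣAȳ = 245800.00 in³.
x̄ = 190000.00/3800.00 = 50.00 in; ȳ = 245800.00/3800.00 = 64.68 in.

x̄ = 50.00 in, ȳ = 64.68 in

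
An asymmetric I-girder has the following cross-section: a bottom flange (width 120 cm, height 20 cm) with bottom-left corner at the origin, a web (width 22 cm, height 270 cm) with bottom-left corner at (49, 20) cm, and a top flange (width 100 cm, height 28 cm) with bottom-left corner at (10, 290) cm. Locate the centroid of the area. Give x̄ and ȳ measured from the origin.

bottom flange: A = 120 × 20 = 2400.00, centroid at (60.00, 10.00).
web: A = 22 × 270 = 5940.00, centroid at (60.00, 155.00).
top flange: A = 100 × 28 = 2800.00, centroid at (60.00, 304.00).
ΣA = 11140.00 cm², ΣAx̄ = 668400.00 cm³, ΣAȳ = 1795900.00 cm³.
x̄ = 668400.00/11140.00 = 60.00 cm; ȳ = 1795900.00/11140.00 = 161.21 cm.

x̄ = 60.00 cm, ȳ = 161.21 cm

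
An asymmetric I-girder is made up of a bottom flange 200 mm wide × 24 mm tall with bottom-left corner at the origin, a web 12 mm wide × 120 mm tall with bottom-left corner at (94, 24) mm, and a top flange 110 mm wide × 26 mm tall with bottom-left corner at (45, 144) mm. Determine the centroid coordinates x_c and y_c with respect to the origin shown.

x_c = 100.00 mm, y_c = 68.96 mm

Part | A | x̄ᵢ | ȳᵢ | A·x̄ᵢ | A·ȳᵢ
bottom flange | 4800.00 | 100.00 | 12.00 | 480000.00 | 57600.00
web | 1440.00 | 100.00 | 84.00 | 144000.00 | 120960.00
top flange | 2860.00 | 100.00 | 157.00 | 286000.00 | 449020.00
Σ | 9100.00 |  |  | 910000.00 | 627580.00
x_c = 910000.00 / 9100.00 = 100.00 mm
y_c = 627580.00 / 9100.00 = 68.96 mm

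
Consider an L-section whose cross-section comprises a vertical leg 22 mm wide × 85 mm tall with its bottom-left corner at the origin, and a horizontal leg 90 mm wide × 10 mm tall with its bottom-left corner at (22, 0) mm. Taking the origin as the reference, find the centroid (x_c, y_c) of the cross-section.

Part | A | x̄ᵢ | ȳᵢ | A·x̄ᵢ | A·ȳᵢ
vertical leg | 1870.00 | 11.00 | 42.50 | 20570.00 | 79475.00
horizontal leg | 900.00 | 67.00 | 5.00 | 60300.00 | 4500.00
Σ | 2770.00 |  |  | 80870.00 | 83975.00
x_c = 80870.00 / 2770.00 = 29.19 mm
y_c = 83975.00 / 2770.00 = 30.32 mm

x_c = 29.19 mm, y_c = 30.32 mm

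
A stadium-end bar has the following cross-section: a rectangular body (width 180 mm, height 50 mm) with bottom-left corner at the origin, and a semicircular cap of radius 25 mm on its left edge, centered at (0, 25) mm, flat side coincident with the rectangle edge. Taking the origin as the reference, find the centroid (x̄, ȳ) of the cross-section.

rectangular body: A = 180 × 50 = 9000.00, centroid at (90.00, 25.00).
semicircular end: A = ½π·25² = 981.75, centroid at (-10.61, 25.00).
ΣA = 9981.75 mm²
ΣAx̄ = (9000.00)(90.00) + (981.75)(-10.61) = 799583.33 mm³
ΣAȳ = (9000.00)(25.00) + (981.75)(25.00) = 249543.69 mm³
x̄ = 799583.33 / 9981.75 = 80.10 mm
ȳ = 249543.69 / 9981.75 = 25.00 mm

x̄ = 80.10 mm, ȳ = 25.00 mm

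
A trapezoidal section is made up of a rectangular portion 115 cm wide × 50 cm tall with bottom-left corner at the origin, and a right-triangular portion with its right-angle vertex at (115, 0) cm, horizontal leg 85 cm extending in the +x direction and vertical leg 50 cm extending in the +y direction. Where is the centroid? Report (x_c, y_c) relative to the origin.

rectangular portion: A = 115 × 50 = 5750.00, centroid at (57.50, 25.00).
triangular portion: A = ½·85·50 = 2125.00, centroid at (143.33, 16.67).
ΣA = 7875.00 cm², ΣAx_c = 635208.33 cm³, ΣAy_c = 179166.67 cm³.
x_c = 635208.33/7875.00 = 80.66 cm; y_c = 179166.67/7875.00 = 22.75 cm.

x_c = 80.66 cm, y_c = 22.75 cm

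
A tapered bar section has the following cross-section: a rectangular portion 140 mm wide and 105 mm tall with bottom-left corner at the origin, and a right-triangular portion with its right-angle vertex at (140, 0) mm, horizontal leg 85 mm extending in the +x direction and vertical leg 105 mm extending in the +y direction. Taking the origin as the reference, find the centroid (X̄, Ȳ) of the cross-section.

X̄ = 92.90 mm, Ȳ = 48.42 mm

Part | A | x̄ᵢ | ȳᵢ | A·x̄ᵢ | A·ȳᵢ
rectangular portion | 14700.00 | 70.00 | 52.50 | 1029000.00 | 771750.00
triangular portion | 4462.50 | 168.33 | 35.00 | 751187.50 | 156187.50
Σ | 19162.50 |  |  | 1780187.50 | 927937.50
X̄ = 1780187.50 / 19162.50 = 92.90 mm
Ȳ = 927937.50 / 19162.50 = 48.42 mm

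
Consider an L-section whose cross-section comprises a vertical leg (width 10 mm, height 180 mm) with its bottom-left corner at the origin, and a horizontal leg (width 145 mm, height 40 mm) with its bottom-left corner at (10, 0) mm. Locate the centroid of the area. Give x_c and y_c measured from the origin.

vertical leg: A = 10 × 180 = 1800.00, centroid at (5.00, 90.00).
horizontal leg: A = 145 × 40 = 5800.00, centroid at (82.50, 20.00).
ΣA = 7600.00 mm², ΣAx_c = 487500.00 mm³, ΣAy_c = 278000.00 mm³.
x_c = 487500.00/7600.00 = 64.14 mm; y_c = 278000.00/7600.00 = 36.58 mm.

x_c = 64.14 mm, y_c = 36.58 mm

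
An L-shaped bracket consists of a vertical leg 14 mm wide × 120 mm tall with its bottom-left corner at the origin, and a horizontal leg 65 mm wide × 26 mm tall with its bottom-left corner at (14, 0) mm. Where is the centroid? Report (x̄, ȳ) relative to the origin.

x̄ = 26.81 mm, ȳ = 36.43 mm

vertical leg: A = 14 × 120 = 1680.00, centroid at (7.00, 60.00).
horizontal leg: A = 65 × 26 = 1690.00, centroid at (46.50, 13.00).
ΣA = 3370.00 mm²
ΣAx̄ = (1680.00)(7.00) + (1690.00)(46.50) = 90345.00 mm³
ΣAȳ = (1680.00)(60.00) + (1690.00)(13.00) = 122770.00 mm³
x̄ = 90345.00 / 3370.00 = 26.81 mm
ȳ = 122770.00 / 3370.00 = 36.43 mm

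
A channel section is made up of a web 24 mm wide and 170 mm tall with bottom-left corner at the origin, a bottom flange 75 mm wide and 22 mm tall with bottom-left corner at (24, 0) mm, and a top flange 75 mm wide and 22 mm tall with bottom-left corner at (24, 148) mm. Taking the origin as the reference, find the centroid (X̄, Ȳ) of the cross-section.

X̄ = 34.13 mm, Ȳ = 85.00 mm

Part | A | x̄ᵢ | ȳᵢ | A·x̄ᵢ | A·ȳᵢ
web | 4080.00 | 12.00 | 85.00 | 48960.00 | 346800.00
bottom flange | 1650.00 | 61.50 | 11.00 | 101475.00 | 18150.00
top flange | 1650.00 | 61.50 | 159.00 | 101475.00 | 262350.00
Σ | 7380.00 |  |  | 251910.00 | 627300.00
X̄ = 251910.00 / 7380.00 = 34.13 mm
Ȳ = 627300.00 / 7380.00 = 85.00 mm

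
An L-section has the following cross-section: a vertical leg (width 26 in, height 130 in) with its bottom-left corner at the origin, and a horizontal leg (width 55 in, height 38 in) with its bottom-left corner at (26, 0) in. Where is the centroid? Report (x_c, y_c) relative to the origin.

x_c = 28.47 in, y_c = 47.42 in

vertical leg: A = 26 × 130 = 3380.00, centroid at (13.00, 65.00).
horizontal leg: A = 55 × 38 = 2090.00, centroid at (53.50, 19.00).
ΣA = 5470.00 in², ΣAx_c = 155755.00 in³, ΣAy_c = 259410.00 in³.
x_c = 155755.00/5470.00 = 28.47 in; y_c = 259410.00/5470.00 = 47.42 in.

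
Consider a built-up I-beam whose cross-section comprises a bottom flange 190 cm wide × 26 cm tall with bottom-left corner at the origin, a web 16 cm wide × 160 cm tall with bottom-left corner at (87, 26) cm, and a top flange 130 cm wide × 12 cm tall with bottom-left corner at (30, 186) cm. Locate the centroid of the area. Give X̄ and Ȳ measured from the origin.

Part | A | x̄ᵢ | ȳᵢ | A·x̄ᵢ | A·ȳᵢ
bottom flange | 4940.00 | 95.00 | 13.00 | 469300.00 | 64220.00
web | 2560.00 | 95.00 | 106.00 | 243200.00 | 271360.00
top flange | 1560.00 | 95.00 | 192.00 | 148200.00 | 299520.00
Σ | 9060.00 |  |  | 860700.00 | 635100.00
X̄ = 860700.00 / 9060.00 = 95.00 cm
Ȳ = 635100.00 / 9060.00 = 70.10 cm

X̄ = 95.00 cm, Ȳ = 70.10 cm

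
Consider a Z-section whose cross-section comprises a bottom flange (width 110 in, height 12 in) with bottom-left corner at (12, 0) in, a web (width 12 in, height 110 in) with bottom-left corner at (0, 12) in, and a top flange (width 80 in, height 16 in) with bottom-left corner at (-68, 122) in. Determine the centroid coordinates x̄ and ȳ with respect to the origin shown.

x̄ = 15.44 in, ȳ = 67.03 in

bottom flange: A = 110 × 12 = 1320.00, centroid at (67.00, 6.00).
web: A = 12 × 110 = 1320.00, centroid at (6.00, 67.00).
top flange: A = 80 × 16 = 1280.00, centroid at (-28.00, 130.00).
ΣA = 3920.00 in², ΣAx̄ = 60520.00 in³, ΣAȳ = 262760.00 in³.
x̄ = 60520.00/3920.00 = 15.44 in; ȳ = 262760.00/3920.00 = 67.03 in.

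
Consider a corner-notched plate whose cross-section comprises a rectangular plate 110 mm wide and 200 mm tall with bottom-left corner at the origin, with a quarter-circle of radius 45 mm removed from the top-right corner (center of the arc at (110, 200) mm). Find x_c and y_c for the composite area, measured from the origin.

x_c = 52.20 mm, y_c = 93.70 mm

plate: A = 110 × 200 = 22000.00, centroid at (55.00, 100.00).
removed quarter-circle: A = −¼π·45² = -1590.43, centroid at (90.90, 180.90).
ΣA = 20409.57 mm²
ΣAx_c = (22000.00)(55.00) + (-1590.43)(90.90) = 1065427.56 mm³
ΣAy_c = (22000.00)(100.00) + (-1590.43)(180.90) = 1912288.74 mm³
x_c = 1065427.56 / 20409.57 = 52.20 mm
y_c = 1912288.74 / 20409.57 = 93.70 mm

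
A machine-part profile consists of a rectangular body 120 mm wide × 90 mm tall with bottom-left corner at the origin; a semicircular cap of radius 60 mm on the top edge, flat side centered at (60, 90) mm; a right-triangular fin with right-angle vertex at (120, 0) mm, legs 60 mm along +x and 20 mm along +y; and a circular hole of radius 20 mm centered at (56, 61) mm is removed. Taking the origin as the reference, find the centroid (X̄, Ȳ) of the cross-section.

Part | A | x̄ᵢ | ȳᵢ | A·x̄ᵢ | A·ȳᵢ
rectangular body | 10800.00 | 60.00 | 45.00 | 648000.00 | 486000.00
semicircular top | 5654.87 | 60.00 | 115.46 | 339292.01 | 652938.01
triangular fin | 600.00 | 140.00 | 6.67 | 84000.00 | 4000.00
hole | -1256.64 | 56.00 | 61.00 | -70371.68 | -76654.86
Σ | 15798.23 |  |  | 1000920.33 | 1066283.15
X̄ = 1000920.33 / 15798.23 = 63.36 mm
Ȳ = 1066283.15 / 15798.23 = 67.49 mm

X̄ = 63.36 mm, Ȳ = 67.49 mm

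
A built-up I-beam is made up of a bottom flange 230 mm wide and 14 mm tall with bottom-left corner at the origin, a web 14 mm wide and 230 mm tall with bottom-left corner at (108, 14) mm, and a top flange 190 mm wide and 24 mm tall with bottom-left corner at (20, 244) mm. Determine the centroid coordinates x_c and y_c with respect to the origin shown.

x_c = 115.00 mm, y_c = 145.93 mm

Part | A | x̄ᵢ | ȳᵢ | A·x̄ᵢ | A·ȳᵢ
bottom flange | 3220.00 | 115.00 | 7.00 | 370300.00 | 22540.00
web | 3220.00 | 115.00 | 129.00 | 370300.00 | 415380.00
top flange | 4560.00 | 115.00 | 256.00 | 524400.00 | 1167360.00
Σ | 11000.00 |  |  | 1265000.00 | 1605280.00
x_c = 1265000.00 / 11000.00 = 115.00 mm
y_c = 1605280.00 / 11000.00 = 145.93 mm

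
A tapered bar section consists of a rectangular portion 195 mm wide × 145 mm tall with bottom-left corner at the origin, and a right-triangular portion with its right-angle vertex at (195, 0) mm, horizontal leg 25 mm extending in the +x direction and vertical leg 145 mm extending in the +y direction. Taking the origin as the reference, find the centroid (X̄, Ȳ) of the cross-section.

X̄ = 103.88 mm, Ȳ = 71.04 mm

Part | A | x̄ᵢ | ȳᵢ | A·x̄ᵢ | A·ȳᵢ
rectangular portion | 28275.00 | 97.50 | 72.50 | 2756812.50 | 2049937.50
triangular portion | 1812.50 | 203.33 | 48.33 | 368541.67 | 87604.17
Σ | 30087.50 |  |  | 3125354.17 | 2137541.67
X̄ = 3125354.17 / 30087.50 = 103.88 mm
Ȳ = 2137541.67 / 30087.50 = 71.04 mm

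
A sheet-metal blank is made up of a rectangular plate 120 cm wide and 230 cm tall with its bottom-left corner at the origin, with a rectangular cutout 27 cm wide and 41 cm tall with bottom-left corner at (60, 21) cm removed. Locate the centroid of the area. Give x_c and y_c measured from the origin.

x_c = 59.44 cm, y_c = 118.07 cm

plate: A = 120 × 230 = 27600.00, centroid at (60.00, 115.00).
hole: A = −(27 × 41) = -1107.00, centroid at (73.50, 41.50).
ΣA = 26493.00 cm², ΣAx_c = 1574635.50 cm³, ΣAy_c = 3128059.50 cm³.
x_c = 1574635.50/26493.00 = 59.44 cm; y_c = 3128059.50/26493.00 = 118.07 cm.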